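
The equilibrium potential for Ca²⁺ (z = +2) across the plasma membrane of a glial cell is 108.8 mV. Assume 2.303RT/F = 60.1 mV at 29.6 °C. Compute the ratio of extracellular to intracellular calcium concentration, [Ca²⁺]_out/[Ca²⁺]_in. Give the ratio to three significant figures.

log₁₀([out]/[in]) = E·z/(60.1) = 108.8 × 2 / 60.1 = 3.6206
[out]/[in] = 10^(3.6206) = 4175

4170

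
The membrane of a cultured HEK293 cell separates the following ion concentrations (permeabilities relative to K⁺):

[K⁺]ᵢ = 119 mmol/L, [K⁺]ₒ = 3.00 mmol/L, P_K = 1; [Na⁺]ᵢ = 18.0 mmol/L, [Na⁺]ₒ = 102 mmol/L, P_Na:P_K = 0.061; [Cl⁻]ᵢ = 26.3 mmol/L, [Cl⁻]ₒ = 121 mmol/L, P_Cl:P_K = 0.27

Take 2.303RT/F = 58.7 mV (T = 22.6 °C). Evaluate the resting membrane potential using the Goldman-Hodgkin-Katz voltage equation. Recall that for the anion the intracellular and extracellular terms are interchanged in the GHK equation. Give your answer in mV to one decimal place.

Vm = 58.7 · log₁₀[(Σ P·[cation]ₒ + Σ P·[anion]ᵢ) / (Σ P·[cation]ᵢ + Σ P·[anion]ₒ)]
Numerator = 1×3.00 + 0.061×102 + 0.27×26.3 = 16.32
Denominator = 1×119 + 0.061×18.0 + 0.27×121 = 152.8
Vm = 58.7 · log₁₀(0.10685) = 58.7 × (-0.9712) = -57.01 mV

-57.0 mV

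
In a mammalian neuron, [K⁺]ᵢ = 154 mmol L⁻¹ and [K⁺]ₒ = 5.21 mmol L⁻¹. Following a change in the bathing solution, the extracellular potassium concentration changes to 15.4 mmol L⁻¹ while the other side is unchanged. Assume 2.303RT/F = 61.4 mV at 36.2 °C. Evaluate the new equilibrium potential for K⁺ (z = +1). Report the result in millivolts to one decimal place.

After the shift: [K⁺]_out = 15.4, [K⁺]_in = 154 mmol L⁻¹.
E_new = (61.4/1)·log₁₀(15.4/154) = 61.40 · (-1.0000) = -61.40 mV

-61.4 mV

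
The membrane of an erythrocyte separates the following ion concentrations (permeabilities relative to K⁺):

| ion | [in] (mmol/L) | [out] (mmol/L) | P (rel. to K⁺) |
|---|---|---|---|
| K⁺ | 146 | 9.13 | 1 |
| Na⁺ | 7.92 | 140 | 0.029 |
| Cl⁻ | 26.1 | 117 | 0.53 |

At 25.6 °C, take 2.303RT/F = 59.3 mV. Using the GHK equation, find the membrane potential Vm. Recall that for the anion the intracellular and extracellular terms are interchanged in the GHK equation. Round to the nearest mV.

Vm = 59.3 · log₁₀[(Σ P·[cation]ₒ + Σ P·[anion]ᵢ) / (Σ P·[cation]ᵢ + Σ P·[anion]ₒ)]
Numerator = 1×9.13 + 0.029×140 + 0.53×26.1 = 27.02
Denominator = 1×146 + 0.029×7.92 + 0.53×117 = 208.2
Vm = 59.3 · log₁₀(0.12977) = 59.3 × (-0.8868) = -52.59 mV

-53 mV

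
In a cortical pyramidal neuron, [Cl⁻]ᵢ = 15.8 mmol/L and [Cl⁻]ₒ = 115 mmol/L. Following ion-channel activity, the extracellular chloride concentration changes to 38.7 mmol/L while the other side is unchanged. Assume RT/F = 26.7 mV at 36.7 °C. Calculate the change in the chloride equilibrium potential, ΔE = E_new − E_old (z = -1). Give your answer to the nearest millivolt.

E_old = (26.7/-1)·ln(115/15.8) = -53.00 mV
E_new = (26.7/-1)·ln(38.7/15.8) = -23.92 mV
ΔE = -23.92 − (-53.00) = 29.08 mV

29 mV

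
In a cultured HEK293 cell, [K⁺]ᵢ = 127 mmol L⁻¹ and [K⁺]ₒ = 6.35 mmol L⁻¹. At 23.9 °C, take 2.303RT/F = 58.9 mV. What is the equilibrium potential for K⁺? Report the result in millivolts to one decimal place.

E = (58.9/z) · log₁₀([K⁺]_out/[K⁺]_in) with z = +1.
= (58.9/1) · log₁₀(6.35/127) = 58.90 · log₁₀(0.05)
= 58.90 · (-1.3010) = -76.63 mV

-76.6 mV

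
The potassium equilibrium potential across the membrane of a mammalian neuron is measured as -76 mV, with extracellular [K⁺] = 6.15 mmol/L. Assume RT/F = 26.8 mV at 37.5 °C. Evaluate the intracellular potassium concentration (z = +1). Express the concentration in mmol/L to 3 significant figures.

105 mmol/L

Nernst: E = (26.8/1) · ln([out]/[in]), so ln([out]/[in]) = -76.0 × 1 / 26.8 = -2.8358.
[out]/[in] = e^(-2.8358) = 0.05867.
[in] = 6.15 / 0.05867 = 104.8 mmol/L.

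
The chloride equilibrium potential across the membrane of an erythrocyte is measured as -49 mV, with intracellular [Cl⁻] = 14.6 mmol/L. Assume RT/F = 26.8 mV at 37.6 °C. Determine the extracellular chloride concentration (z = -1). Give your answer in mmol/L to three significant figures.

Nernst: E = (26.8/-1) · ln([out]/[in]), so ln([out]/[in]) = -49.0 × -1 / 26.8 = 1.8284.
[out]/[in] = e^(1.8284) = 6.224.
[out] = 6.224 × 14.6 = 90.87 mmol/L.

90.9 mmol/L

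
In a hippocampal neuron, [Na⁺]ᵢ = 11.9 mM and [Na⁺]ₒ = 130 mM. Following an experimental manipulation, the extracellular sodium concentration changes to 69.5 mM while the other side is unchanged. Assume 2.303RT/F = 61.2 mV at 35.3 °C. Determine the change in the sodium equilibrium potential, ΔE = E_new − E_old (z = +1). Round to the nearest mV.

-17 mV

E_old = (61.2/1)·log₁₀(130/11.9) = 63.55 mV
E_new = (61.2/1)·log₁₀(69.5/11.9) = 46.91 mV
ΔE = 46.91 − (63.55) = -16.64 mV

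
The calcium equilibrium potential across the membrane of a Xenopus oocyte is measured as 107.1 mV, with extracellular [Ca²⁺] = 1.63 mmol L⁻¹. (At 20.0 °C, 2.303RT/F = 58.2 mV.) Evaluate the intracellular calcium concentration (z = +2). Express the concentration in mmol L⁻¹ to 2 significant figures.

Nernst: E = (58.2/2) · log₁₀([out]/[in]), so log₁₀([out]/[in]) = 107.1 × 2 / 58.2 = 3.6804.
[out]/[in] = 10^(3.6804) = 4791.
[in] = 1.63 / 4791 = 0.0003402 mmol L⁻¹.

0.00034 mmol L⁻¹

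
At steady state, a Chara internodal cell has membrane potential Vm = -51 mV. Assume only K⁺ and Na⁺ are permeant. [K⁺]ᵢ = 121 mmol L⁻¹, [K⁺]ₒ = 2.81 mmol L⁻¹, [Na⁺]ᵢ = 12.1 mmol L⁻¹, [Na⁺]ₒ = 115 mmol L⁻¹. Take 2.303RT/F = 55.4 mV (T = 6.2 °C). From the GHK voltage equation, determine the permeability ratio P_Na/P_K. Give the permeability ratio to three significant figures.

Let α = P_Na/P_K. GHK: Vm = 55.4·log₁₀[(Kₒ + α·Naₒ)/(Kᵢ + α·Naᵢ)].
10^(Vm/55.4) = 10^(-51.0/55.4) = 0.12007
So 0.12007·(Kᵢ + α·Naᵢ) = Kₒ + α·Naₒ → α = (0.12007·121.0 − 2.81) / (115.0 − 0.12007·12.1)
α = (14.53 − 2.81) / (115.0 − 1.453) = 11.72/113.5 = 0.1032

0.103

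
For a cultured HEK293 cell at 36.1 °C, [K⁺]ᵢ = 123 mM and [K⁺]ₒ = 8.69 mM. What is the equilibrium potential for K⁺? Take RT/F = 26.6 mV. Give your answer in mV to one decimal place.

E = (26.6/z) · ln([K⁺]_out/[K⁺]_in) with z = +1.
= (26.6/1) · ln(8.69/123) = 26.60 · ln(0.07065)
= 26.60 · (-2.6500) = -70.49 mV

-70.5 mV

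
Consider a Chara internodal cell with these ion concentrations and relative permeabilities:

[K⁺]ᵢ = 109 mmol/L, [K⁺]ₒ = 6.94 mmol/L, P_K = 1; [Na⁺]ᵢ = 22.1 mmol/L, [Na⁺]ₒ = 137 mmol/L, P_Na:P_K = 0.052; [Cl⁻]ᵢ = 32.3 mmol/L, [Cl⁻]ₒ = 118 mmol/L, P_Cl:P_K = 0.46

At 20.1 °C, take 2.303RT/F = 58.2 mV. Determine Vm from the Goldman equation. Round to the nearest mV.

Vm = 58.2 · log₁₀[(Σ P·[cation]ₒ + Σ P·[anion]ᵢ) / (Σ P·[cation]ᵢ + Σ P·[anion]ₒ)]
Numerator = 1×6.94 + 0.052×137 + 0.46×32.3 = 28.92
Denominator = 1×109 + 0.052×22.1 + 0.46×118 = 164.4
Vm = 58.2 · log₁₀(0.17589) = 58.2 × (-0.7548) = -43.93 mV

-44 mV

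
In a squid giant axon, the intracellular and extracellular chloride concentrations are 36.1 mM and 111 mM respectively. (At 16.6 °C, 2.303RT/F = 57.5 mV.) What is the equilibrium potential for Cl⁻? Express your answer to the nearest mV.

-28 mV

E = (57.5/z) · log₁₀([Cl⁻]_out/[Cl⁻]_in) with z = -1.
For an anion, dividing by z = -1 reverses the sign.
= (57.5/-1) · log₁₀(111/36.1) = -57.50 · log₁₀(3.075)
= -57.50 · (0.4878) = -28.05 mV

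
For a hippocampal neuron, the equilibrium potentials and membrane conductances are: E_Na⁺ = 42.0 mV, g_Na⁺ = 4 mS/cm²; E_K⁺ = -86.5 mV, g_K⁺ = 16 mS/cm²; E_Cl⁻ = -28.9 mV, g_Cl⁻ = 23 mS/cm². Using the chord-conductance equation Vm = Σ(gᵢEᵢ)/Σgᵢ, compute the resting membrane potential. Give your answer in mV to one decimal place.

Σ gᵢEᵢ = 4·(42.0) + 16·(-86.5) + 23·(-28.9) = -1880.70
Σ gᵢ = 4 + 16 + 23 = 43
Vm = -1880.70 / 43 = -43.74 mV

-43.7 mV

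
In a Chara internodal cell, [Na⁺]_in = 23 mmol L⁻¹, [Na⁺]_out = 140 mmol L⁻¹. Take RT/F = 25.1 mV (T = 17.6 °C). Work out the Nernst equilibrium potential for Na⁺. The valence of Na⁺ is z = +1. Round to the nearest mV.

45 mV

E = (25.1/z) · ln([Na⁺]_out/[Na⁺]_in) with z = +1.
= (25.1/1) · ln(140/23) = 25.10 · ln(6.087)
= 25.10 · (1.8061) = 45.33 mV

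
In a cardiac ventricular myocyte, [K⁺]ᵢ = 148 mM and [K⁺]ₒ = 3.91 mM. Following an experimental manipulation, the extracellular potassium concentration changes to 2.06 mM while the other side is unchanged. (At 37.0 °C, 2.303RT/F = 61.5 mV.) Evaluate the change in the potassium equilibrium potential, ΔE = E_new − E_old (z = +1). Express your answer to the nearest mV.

E_old = (61.5/1)·log₁₀(3.91/148) = -97.05 mV
E_new = (61.5/1)·log₁₀(2.06/148) = -114.17 mV
ΔE = -114.17 − (-97.05) = -17.12 mV

-17 mV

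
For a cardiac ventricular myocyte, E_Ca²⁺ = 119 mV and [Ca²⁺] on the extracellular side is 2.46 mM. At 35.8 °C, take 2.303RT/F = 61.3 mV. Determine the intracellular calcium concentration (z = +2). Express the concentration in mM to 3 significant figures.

0.000322 mM

Nernst: E = (61.3/2) · log₁₀([out]/[in]), so log₁₀([out]/[in]) = 119.0 × 2 / 61.3 = 3.8825.
[out]/[in] = 10^(3.8825) = 7630.
[in] = 2.46 / 7630 = 0.0003224 mM.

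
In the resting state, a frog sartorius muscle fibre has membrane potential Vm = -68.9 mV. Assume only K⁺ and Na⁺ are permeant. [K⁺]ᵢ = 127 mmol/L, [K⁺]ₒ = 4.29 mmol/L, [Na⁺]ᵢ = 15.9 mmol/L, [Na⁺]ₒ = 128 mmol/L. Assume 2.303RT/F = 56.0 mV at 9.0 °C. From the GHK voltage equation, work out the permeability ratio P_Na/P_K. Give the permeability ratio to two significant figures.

Let α = P_Na/P_K. GHK: Vm = 56.0·log₁₀[(Kₒ + α·Naₒ)/(Kᵢ + α·Naᵢ)].
10^(Vm/56.0) = 10^(-68.9/56.0) = 0.058836
So 0.058836·(Kᵢ + α·Naᵢ) = Kₒ + α·Naₒ → α = (0.058836·127.0 − 4.29) / (128.0 − 0.058836·15.9)
α = (7.472 − 4.29) / (128.0 − 0.9355) = 3.182/127.1 = 0.02504

0.025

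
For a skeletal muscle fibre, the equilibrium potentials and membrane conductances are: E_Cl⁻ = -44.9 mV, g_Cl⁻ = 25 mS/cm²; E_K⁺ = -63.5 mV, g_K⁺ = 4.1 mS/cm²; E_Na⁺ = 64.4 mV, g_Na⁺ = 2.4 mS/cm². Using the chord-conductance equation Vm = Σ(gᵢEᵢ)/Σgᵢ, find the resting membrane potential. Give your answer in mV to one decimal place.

Σ gᵢEᵢ = 25·(-44.9) + 4.1·(-63.5) + 2.4·(64.4) = -1228.29
Σ gᵢ = 25 + 4.1 + 2.4 = 31.5
Vm = -1228.29 / 31.5 = -38.99 mV

-39.0 mV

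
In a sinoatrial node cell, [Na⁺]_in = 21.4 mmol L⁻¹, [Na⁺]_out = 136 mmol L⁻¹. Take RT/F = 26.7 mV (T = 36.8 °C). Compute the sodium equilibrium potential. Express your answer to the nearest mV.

E = (26.7/z) · ln([Na⁺]_out/[Na⁺]_in) with z = +1.
= (26.7/1) · ln(136/21.4) = 26.70 · ln(6.355)
= 26.70 · (1.8493) = 49.38 mV

49 mV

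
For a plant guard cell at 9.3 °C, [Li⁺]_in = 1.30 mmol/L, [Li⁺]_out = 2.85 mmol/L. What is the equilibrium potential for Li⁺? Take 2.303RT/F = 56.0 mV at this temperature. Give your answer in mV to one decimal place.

E = (56.0/z) · log₁₀([Li⁺]_out/[Li⁺]_in) with z = +1.
= (56.0/1) · log₁₀(2.85/1.30) = 56.00 · log₁₀(2.192)
= 56.00 · (0.3409) = 19.09 mV

19.1 mV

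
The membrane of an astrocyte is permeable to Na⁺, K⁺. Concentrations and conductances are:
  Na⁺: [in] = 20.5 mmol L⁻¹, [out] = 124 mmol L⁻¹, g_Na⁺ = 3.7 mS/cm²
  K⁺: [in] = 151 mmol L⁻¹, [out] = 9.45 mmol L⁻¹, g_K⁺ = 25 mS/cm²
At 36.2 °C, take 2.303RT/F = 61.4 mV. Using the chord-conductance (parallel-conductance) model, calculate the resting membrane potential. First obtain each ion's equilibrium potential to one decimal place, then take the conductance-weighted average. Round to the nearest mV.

E_Na⁺ = (61.4/1)·log₁₀(124/20.5) = 48.0 mV
E_K⁺ = (61.4/1)·log₁₀(9.45/151) = -73.9 mV
Vm = (Σ gᵢEᵢ)/(Σ gᵢ) = (3.7·48.0 + 25·-73.9) / (3.7 + 25)
= -1669.90 / 28.7 = -58.18 mV

-58 mV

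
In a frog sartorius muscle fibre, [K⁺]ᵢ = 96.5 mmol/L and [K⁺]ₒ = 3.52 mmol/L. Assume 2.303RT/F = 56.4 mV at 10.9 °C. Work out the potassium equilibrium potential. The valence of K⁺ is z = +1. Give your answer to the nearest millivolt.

E = (56.4/z) · log₁₀([K⁺]_out/[K⁺]_in) with z = +1.
= (56.4/1) · log₁₀(3.52/96.5) = 56.40 · log₁₀(0.03648)
= 56.40 · (-1.4380) = -81.10 mV

-81 mV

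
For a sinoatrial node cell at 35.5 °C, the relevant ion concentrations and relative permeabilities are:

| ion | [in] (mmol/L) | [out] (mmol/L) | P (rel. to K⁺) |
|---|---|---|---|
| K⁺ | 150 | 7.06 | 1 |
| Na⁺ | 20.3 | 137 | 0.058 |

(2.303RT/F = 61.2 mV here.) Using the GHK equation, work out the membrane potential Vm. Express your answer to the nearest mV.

-61 mV

Vm = 61.2 · log₁₀[(Σ P·[cation]ₒ + Σ P·[anion]ᵢ) / (Σ P·[cation]ᵢ + Σ P·[anion]ₒ)]
Numerator = 1×7.06 + 0.058×137 = 15.01
Denominator = 1×150 + 0.058×20.3 = 151.2
Vm = 61.2 · log₁₀(0.099261) = 61.2 × (-1.0032) = -61.40 mV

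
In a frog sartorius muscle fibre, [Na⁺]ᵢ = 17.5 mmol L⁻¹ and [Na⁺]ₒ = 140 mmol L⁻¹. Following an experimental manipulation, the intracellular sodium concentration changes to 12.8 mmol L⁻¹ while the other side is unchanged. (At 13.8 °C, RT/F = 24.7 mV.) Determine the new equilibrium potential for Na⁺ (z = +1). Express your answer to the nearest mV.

59 mV

After the shift: [Na⁺]_out = 140, [Na⁺]_in = 12.8 mmol L⁻¹.
E_new = (24.7/1)·ln(140/12.8) = 24.70 · (2.3922) = 59.09 mV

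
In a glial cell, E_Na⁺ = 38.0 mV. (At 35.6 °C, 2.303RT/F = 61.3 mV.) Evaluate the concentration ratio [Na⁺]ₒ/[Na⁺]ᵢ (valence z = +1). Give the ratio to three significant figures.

4.17

log₁₀([out]/[in]) = E·z/(61.3) = 38.0 × 1 / 61.3 = 0.6199
[out]/[in] = 10^(0.6199) = 4.168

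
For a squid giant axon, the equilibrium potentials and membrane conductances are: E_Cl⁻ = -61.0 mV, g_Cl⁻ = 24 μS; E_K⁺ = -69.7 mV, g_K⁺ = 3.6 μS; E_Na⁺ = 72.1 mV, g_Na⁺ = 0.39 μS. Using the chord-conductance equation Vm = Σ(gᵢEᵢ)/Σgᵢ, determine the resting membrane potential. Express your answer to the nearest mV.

Σ gᵢEᵢ = 24·(-61.0) + 3.6·(-69.7) + 0.39·(72.1) = -1686.80
Σ gᵢ = 24 + 3.6 + 0.39 = 27.99
Vm = -1686.80 / 27.99 = -60.26 mV

-60 mV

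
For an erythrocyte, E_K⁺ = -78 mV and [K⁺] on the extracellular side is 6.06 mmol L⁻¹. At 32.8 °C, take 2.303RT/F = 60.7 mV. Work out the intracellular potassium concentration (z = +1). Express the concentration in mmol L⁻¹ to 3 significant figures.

117 mmol L⁻¹

Nernst: E = (60.7/1) · log₁₀([out]/[in]), so log₁₀([out]/[in]) = -78.0 × 1 / 60.7 = -1.2850.
[out]/[in] = 10^(-1.2850) = 0.05188.
[in] = 6.06 / 0.05188 = 116.8 mmol L⁻¹.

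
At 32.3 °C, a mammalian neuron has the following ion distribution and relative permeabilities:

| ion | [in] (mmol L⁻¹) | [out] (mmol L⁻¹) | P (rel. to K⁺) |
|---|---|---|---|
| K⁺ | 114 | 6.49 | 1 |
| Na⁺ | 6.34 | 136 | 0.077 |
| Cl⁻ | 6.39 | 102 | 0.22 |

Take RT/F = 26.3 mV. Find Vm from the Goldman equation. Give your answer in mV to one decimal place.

-52.8 mV

Vm = 26.3 · ln[(Σ P·[cation]ₒ + Σ P·[anion]ᵢ) / (Σ P·[cation]ᵢ + Σ P·[anion]ₒ)]
Numerator = 1×6.49 + 0.077×136 + 0.22×6.39 = 18.37
Denominator = 1×114 + 0.077×6.34 + 0.22×102 = 136.9
Vm = 26.3 · ln(0.13414) = 26.3 × (-2.0089) = -52.83 mV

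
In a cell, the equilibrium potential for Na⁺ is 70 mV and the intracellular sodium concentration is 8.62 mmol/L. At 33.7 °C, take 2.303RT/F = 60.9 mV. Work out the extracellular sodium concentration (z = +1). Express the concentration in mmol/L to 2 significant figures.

Nernst: E = (60.9/1) · log₁₀([out]/[in]), so log₁₀([out]/[in]) = 70.0 × 1 / 60.9 = 1.1494.
[out]/[in] = 10^(1.1494) = 14.11.
[out] = 14.11 × 8.62 = 121.6 mmol/L.

120 mmol/L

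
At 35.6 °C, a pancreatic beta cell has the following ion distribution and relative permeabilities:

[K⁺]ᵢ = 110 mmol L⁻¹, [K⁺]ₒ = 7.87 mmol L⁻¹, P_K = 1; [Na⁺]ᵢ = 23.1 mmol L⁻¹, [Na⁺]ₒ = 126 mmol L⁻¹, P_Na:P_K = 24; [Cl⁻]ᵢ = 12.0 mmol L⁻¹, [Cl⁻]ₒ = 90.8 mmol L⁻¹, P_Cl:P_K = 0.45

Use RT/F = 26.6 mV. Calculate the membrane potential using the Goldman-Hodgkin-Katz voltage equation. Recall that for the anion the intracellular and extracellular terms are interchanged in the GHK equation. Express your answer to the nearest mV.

39 mV

Vm = 26.6 · ln[(Σ P·[cation]ₒ + Σ P·[anion]ᵢ) / (Σ P·[cation]ᵢ + Σ P·[anion]ₒ)]
Numerator = 1×7.87 + 24×126 + 0.45×12.0 = 3037
Denominator = 1×110 + 24×23.1 + 0.45×90.8 = 705.3
Vm = 26.6 · ln(4.3066) = 26.6 × (1.4601) = 38.84 mV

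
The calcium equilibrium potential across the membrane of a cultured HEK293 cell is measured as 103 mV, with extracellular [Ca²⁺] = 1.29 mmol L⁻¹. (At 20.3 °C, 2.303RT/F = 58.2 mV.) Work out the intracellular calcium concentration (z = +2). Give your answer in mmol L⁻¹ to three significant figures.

0.000372 mmol L⁻¹

Nernst: E = (58.2/2) · log₁₀([out]/[in]), so log₁₀([out]/[in]) = 103.0 × 2 / 58.2 = 3.5395.
[out]/[in] = 10^(3.5395) = 3464.
[in] = 1.29 / 3464 = 0.0003725 mmol L⁻¹.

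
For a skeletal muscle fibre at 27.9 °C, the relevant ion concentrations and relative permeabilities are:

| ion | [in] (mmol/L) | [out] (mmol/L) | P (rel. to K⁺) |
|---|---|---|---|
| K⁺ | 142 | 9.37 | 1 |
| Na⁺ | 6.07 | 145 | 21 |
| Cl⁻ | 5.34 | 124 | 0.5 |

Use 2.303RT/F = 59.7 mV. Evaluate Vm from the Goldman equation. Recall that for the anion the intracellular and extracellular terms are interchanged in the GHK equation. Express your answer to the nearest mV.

58 mV

Vm = 59.7 · log₁₀[(Σ P·[cation]ₒ + Σ P·[anion]ᵢ) / (Σ P·[cation]ᵢ + Σ P·[anion]ₒ)]
Numerator = 1×9.37 + 21×145 + 0.5×5.34 = 3057
Denominator = 1×142 + 21×6.07 + 0.5×124 = 331.5
Vm = 59.7 · log₁₀(9.2227) = 59.7 × (0.9649) = 57.60 mV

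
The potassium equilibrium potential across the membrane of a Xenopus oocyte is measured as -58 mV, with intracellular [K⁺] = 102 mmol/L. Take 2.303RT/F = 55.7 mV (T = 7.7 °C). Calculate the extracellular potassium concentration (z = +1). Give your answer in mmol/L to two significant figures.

Nernst: E = (55.7/1) · log₁₀([out]/[in]), so log₁₀([out]/[in]) = -58.0 × 1 / 55.7 = -1.0413.
[out]/[in] = 10^(-1.0413) = 0.09093.
[out] = 0.09093 × 102 = 9.275 mmol/L.

9.3 mmol/L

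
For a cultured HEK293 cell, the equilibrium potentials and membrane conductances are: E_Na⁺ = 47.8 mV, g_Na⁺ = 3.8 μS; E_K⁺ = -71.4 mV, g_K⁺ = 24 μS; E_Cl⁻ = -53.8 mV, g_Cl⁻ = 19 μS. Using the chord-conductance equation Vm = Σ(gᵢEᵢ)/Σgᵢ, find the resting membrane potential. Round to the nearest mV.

Σ gᵢEᵢ = 3.8·(47.8) + 24·(-71.4) + 19·(-53.8) = -2554.16
Σ gᵢ = 3.8 + 24 + 19 = 46.8
Vm = -2554.16 / 46.8 = -54.58 mV

-55 mV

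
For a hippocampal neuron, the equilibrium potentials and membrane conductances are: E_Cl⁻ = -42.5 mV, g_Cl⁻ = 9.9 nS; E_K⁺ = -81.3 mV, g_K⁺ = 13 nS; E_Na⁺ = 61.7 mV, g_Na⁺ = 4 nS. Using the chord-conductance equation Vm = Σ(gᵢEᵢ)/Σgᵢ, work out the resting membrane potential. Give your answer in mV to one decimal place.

-45.8 mV

Σ gᵢEᵢ = 9.9·(-42.5) + 13·(-81.3) + 4·(61.7) = -1230.85
Σ gᵢ = 9.9 + 13 + 4 = 26.9
Vm = -1230.85 / 26.9 = -45.76 mV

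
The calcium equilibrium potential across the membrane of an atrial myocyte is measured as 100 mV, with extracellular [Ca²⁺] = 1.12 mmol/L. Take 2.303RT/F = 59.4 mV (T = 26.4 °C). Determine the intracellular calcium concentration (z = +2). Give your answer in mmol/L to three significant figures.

0.000481 mmol/L

Nernst: E = (59.4/2) · log₁₀([out]/[in]), so log₁₀([out]/[in]) = 100.0 × 2 / 59.4 = 3.3670.
[out]/[in] = 10^(3.3670) = 2328.
[in] = 1.12 / 2328 = 0.0004811 mmol/L.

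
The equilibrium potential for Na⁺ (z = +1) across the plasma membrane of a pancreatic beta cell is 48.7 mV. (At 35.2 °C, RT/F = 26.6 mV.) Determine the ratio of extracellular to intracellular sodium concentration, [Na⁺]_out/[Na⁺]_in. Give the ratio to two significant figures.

6.2

ln([out]/[in]) = E·z/(26.6) = 48.7 × 1 / 26.6 = 1.8308
[out]/[in] = e^(1.8308) = 6.239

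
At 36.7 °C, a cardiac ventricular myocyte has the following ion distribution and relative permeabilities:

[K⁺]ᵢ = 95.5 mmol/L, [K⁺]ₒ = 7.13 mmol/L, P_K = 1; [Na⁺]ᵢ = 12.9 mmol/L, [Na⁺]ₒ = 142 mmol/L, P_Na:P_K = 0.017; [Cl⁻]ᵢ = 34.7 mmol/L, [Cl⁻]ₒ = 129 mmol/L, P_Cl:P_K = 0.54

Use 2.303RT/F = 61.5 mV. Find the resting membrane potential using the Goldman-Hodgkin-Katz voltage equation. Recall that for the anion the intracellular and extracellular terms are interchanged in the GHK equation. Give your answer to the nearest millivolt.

Vm = 61.5 · log₁₀[(Σ P·[cation]ₒ + Σ P·[anion]ᵢ) / (Σ P·[cation]ᵢ + Σ P·[anion]ₒ)]
Numerator = 1×7.13 + 0.017×142 + 0.54×34.7 = 28.28
Denominator = 1×95.5 + 0.017×12.9 + 0.54×129 = 165.4
Vm = 61.5 · log₁₀(0.17101) = 61.5 × (-0.7670) = -47.17 mV

-47 mV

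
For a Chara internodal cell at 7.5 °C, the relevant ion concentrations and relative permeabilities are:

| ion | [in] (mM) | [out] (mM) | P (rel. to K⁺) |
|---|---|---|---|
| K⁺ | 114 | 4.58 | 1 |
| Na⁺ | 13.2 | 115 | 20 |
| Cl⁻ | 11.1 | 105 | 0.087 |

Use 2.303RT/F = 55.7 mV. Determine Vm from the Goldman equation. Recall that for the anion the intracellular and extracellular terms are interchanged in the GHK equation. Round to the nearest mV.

Vm = 55.7 · log₁₀[(Σ P·[cation]ₒ + Σ P·[anion]ᵢ) / (Σ P·[cation]ᵢ + Σ P·[anion]ₒ)]
Numerator = 1×4.58 + 20×115 + 0.087×11.1 = 2306
Denominator = 1×114 + 20×13.2 + 0.087×105 = 387.1
Vm = 55.7 · log₁₀(5.9554) = 55.7 × (0.7749) = 43.16 mV

43 mV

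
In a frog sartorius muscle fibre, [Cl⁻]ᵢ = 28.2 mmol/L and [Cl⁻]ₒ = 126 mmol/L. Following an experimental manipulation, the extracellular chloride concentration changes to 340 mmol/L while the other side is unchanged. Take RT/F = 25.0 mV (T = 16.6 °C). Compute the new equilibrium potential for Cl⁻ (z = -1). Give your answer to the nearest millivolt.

-62 mV

After the shift: [Cl⁻]_out = 340, [Cl⁻]_in = 28.2 mmol/L.
E_new = (25.0/-1)·ln(340/28.2) = -25.00 · (2.4896) = -62.24 mV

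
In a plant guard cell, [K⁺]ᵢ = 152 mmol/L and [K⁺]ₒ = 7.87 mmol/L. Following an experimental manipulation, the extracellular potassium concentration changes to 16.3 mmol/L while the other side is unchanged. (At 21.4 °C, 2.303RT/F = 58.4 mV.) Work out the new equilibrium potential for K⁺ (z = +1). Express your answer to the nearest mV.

-57 mV

After the shift: [K⁺]_out = 16.3, [K⁺]_in = 152 mmol/L.
E_new = (58.4/1)·log₁₀(16.3/152) = 58.40 · (-0.9697) = -56.63 mV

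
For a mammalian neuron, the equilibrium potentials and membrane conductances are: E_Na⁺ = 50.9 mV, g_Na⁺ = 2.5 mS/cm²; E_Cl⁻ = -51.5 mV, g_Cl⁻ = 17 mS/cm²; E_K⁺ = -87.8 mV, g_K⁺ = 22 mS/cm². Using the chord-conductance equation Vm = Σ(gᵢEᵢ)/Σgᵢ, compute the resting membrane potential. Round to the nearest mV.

-65 mV

Σ gᵢEᵢ = 2.5·(50.9) + 17·(-51.5) + 22·(-87.8) = -2679.85
Σ gᵢ = 2.5 + 17 + 22 = 41.5
Vm = -2679.85 / 41.5 = -64.57 mV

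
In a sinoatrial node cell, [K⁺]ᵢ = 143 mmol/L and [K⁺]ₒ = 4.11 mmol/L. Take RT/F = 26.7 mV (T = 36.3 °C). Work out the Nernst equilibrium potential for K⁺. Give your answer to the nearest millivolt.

E = (26.7/z) · ln([K⁺]_out/[K⁺]_in) with z = +1.
= (26.7/1) · ln(4.11/143) = 26.70 · ln(0.02874)
= 26.70 · (-3.5494) = -94.77 mV

-95 mV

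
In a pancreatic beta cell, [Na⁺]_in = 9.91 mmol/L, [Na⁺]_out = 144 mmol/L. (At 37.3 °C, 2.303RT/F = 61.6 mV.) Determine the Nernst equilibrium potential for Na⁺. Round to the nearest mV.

E = (61.6/z) · log₁₀([Na⁺]_out/[Na⁺]_in) with z = +1.
= (61.6/1) · log₁₀(144/9.91) = 61.60 · log₁₀(14.53)
= 61.60 · (1.1623) = 71.60 mV

72 mV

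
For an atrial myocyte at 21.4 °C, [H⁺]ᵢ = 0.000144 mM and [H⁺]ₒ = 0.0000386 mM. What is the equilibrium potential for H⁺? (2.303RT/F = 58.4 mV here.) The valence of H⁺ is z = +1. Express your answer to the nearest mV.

E = (58.4/z) · log₁₀([H⁺]_out/[H⁺]_in) with z = +1.
= (58.4/1) · log₁₀(0.0000386/0.000144) = 58.40 · log₁₀(0.2681)
= 58.40 · (-0.5718) = -33.39 mV

-33 mV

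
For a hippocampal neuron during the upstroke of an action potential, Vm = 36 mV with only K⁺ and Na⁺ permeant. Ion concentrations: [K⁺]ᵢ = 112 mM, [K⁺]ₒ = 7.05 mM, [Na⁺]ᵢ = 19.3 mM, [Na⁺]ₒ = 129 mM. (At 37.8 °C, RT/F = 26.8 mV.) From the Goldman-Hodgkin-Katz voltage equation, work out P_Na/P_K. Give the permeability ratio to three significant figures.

Let α = P_Na/P_K. GHK: Vm = 26.8·ln[(Kₒ + α·Naₒ)/(Kᵢ + α·Naᵢ)].
e^(Vm/26.8) = e^(36.0/26.8) = 3.8316
So 3.8316·(Kᵢ + α·Naᵢ) = Kₒ + α·Naₒ → α = (3.8316·112.0 − 7.05) / (129.0 − 3.8316·19.3)
α = (429.1 − 7.05) / (129.0 − 73.95) = 422.1/55.05 = 7.667

7.67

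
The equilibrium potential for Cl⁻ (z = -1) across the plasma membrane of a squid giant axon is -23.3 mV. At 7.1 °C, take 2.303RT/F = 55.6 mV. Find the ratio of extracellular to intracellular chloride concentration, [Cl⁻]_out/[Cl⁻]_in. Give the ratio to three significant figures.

2.62

log₁₀([out]/[in]) = E·z/(55.6) = -23.3 × -1 / 55.6 = 0.4191
[out]/[in] = 10^(0.4191) = 2.625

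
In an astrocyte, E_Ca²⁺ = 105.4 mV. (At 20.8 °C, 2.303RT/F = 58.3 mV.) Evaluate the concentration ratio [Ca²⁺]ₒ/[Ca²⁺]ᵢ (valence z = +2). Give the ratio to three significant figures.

4130

log₁₀([out]/[in]) = E·z/(58.3) = 105.4 × 2 / 58.3 = 3.6158
[out]/[in] = 10^(3.6158) = 4128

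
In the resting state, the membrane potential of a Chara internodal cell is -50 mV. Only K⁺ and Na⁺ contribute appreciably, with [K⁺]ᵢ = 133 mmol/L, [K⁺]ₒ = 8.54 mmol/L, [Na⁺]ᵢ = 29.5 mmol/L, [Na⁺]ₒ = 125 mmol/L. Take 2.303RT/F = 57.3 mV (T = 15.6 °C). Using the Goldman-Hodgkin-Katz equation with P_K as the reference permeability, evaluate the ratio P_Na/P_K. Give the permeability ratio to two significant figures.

0.077

Let α = P_Na/P_K. GHK: Vm = 57.3·log₁₀[(Kₒ + α·Naₒ)/(Kᵢ + α·Naᵢ)].
10^(Vm/57.3) = 10^(-50.0/57.3) = 0.13409
So 0.13409·(Kᵢ + α·Naᵢ) = Kₒ + α·Naₒ → α = (0.13409·133.0 − 8.54) / (125.0 − 0.13409·29.5)
α = (17.83 − 8.54) / (125.0 − 3.956) = 9.294/121 = 0.07678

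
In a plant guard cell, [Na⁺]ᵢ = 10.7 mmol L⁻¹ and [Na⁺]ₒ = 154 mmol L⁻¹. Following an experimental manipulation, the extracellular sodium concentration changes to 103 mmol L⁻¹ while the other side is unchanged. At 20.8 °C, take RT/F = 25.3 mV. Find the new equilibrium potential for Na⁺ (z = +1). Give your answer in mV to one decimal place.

57.3 mV

After the shift: [Na⁺]_out = 103, [Na⁺]_in = 10.7 mmol L⁻¹.
E_new = (25.3/1)·ln(103/10.7) = 25.30 · (2.2645) = 57.29 mV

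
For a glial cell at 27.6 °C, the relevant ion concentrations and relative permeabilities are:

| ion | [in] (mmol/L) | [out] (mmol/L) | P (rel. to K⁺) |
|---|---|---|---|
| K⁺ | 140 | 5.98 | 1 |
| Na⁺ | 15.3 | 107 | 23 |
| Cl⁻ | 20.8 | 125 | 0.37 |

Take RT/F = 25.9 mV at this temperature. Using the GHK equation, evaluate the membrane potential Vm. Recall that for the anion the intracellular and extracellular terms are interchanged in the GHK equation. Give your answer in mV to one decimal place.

Vm = 25.9 · ln[(Σ P·[cation]ₒ + Σ P·[anion]ᵢ) / (Σ P·[cation]ᵢ + Σ P·[anion]ₒ)]
Numerator = 1×5.98 + 23×107 + 0.37×20.8 = 2475
Denominator = 1×140 + 23×15.3 + 0.37×125 = 538.2
Vm = 25.9 · ln(4.5985) = 25.9 × (1.5257) = 39.52 mV

39.5 mV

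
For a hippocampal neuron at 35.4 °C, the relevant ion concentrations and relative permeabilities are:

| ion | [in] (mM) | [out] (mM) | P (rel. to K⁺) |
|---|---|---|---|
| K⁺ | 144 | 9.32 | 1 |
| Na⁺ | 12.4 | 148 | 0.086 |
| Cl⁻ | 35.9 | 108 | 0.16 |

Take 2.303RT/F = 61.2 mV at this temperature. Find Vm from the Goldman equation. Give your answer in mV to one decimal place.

-46.9 mV

Vm = 61.2 · log₁₀[(Σ P·[cation]ₒ + Σ P·[anion]ᵢ) / (Σ P·[cation]ᵢ + Σ P·[anion]ₒ)]
Numerator = 1×9.32 + 0.086×148 + 0.16×35.9 = 27.79
Denominator = 1×144 + 0.086×12.4 + 0.16×108 = 162.3
Vm = 61.2 · log₁₀(0.17119) = 61.2 × (-0.7665) = -46.91 mV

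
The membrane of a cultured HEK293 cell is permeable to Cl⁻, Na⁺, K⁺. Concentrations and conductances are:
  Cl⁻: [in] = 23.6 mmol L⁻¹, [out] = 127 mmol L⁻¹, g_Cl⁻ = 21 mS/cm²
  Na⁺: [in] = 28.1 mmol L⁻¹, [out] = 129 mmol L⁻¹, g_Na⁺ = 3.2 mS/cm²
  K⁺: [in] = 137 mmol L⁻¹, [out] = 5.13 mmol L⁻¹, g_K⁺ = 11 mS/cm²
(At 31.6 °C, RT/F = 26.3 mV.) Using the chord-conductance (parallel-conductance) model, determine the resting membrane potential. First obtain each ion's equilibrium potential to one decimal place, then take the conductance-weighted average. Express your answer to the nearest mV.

E_Cl⁻ = (26.3/-1)·ln(127/23.6) = -44.3 mV
E_Na⁺ = (26.3/1)·ln(129/28.1) = 40.1 mV
E_K⁺ = (26.3/1)·ln(5.13/137) = -86.4 mV
Vm = (Σ gᵢEᵢ)/(Σ gᵢ) = (21·-44.3 + 3.2·40.1 + 11·-86.4) / (21 + 3.2 + 11)
= -1752.38 / 35.2 = -49.78 mV

-50 mV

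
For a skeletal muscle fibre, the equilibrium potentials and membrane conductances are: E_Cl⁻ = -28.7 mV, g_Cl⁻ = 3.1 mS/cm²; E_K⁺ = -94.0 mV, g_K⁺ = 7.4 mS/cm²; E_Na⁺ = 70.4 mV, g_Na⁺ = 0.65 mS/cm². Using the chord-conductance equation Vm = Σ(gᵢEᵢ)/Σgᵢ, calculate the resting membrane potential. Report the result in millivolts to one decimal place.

Σ gᵢEᵢ = 3.1·(-28.7) + 7.4·(-94.0) + 0.65·(70.4) = -738.81
Σ gᵢ = 3.1 + 7.4 + 0.65 = 11.15
Vm = -738.81 / 11.15 = -66.26 mV

-66.3 mV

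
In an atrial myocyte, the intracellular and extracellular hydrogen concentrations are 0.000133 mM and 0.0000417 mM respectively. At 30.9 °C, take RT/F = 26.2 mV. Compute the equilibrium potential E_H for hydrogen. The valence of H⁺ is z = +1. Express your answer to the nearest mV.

E = (26.2/z) · ln([H⁺]_out/[H⁺]_in) with z = +1.
= (26.2/1) · ln(0.0000417/0.000133) = 26.20 · ln(0.3135)
= 26.20 · (-1.1598) = -30.39 mV

-30 mV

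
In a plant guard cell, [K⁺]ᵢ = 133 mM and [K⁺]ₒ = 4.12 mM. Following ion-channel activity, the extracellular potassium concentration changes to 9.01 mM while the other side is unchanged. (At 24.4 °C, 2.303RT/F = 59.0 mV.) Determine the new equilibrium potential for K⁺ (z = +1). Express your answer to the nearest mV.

-69 mV

After the shift: [K⁺]_out = 9.01, [K⁺]_in = 133 mM.
E_new = (59.0/1)·log₁₀(9.01/133) = 59.00 · (-1.1691) = -68.98 mV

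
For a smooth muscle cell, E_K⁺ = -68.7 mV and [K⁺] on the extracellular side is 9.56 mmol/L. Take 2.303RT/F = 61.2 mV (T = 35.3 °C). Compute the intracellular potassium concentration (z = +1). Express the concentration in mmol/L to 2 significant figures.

130 mmol/L

Nernst: E = (61.2/1) · log₁₀([out]/[in]), so log₁₀([out]/[in]) = -68.7 × 1 / 61.2 = -1.1225.
[out]/[in] = 10^(-1.1225) = 0.07541.
[in] = 9.56 / 0.07541 = 126.8 mmol/L.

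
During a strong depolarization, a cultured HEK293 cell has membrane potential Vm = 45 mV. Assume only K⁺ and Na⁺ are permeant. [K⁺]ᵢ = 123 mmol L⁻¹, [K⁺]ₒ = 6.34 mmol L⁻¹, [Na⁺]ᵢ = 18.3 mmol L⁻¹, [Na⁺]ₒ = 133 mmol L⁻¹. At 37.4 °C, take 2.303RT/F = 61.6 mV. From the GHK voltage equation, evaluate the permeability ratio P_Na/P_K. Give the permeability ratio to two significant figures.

19

Let α = P_Na/P_K. GHK: Vm = 61.6·log₁₀[(Kₒ + α·Naₒ)/(Kᵢ + α·Naᵢ)].
10^(Vm/61.6) = 10^(45.0/61.6) = 5.3767
So 5.3767·(Kᵢ + α·Naᵢ) = Kₒ + α·Naₒ → α = (5.3767·123.0 − 6.34) / (133.0 − 5.3767·18.3)
α = (661.3 − 6.34) / (133.0 − 98.39) = 655/34.61 = 18.93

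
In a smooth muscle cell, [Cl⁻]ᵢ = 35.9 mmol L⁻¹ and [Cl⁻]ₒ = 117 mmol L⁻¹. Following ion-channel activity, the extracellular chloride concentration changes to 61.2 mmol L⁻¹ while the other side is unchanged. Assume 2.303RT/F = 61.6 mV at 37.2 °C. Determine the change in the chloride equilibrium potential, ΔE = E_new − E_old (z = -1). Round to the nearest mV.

E_old = (61.6/-1)·log₁₀(117/35.9) = -31.61 mV
E_new = (61.6/-1)·log₁₀(61.2/35.9) = -14.27 mV
ΔE = -14.27 − (-31.61) = 17.34 mV

17 mV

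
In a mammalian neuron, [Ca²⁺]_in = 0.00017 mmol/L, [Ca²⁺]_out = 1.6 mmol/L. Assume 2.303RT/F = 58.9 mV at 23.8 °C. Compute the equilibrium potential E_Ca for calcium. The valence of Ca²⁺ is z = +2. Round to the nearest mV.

E = (58.9/z) · log₁₀([Ca²⁺]_out/[Ca²⁺]_in) with z = +2.
= (58.9/2) · log₁₀(1.6/0.00017) = 29.45 · log₁₀(9412)
= 29.45 · (3.9737) = 117.02 mV

117 mV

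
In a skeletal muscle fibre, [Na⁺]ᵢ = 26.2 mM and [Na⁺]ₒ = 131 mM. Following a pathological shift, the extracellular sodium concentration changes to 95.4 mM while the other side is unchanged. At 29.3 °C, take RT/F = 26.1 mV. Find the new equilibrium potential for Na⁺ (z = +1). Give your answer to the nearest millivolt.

After the shift: [Na⁺]_out = 95.4, [Na⁺]_in = 26.2 mM.
E_new = (26.1/1)·ln(95.4/26.2) = 26.10 · (1.2923) = 33.73 mV

34 mV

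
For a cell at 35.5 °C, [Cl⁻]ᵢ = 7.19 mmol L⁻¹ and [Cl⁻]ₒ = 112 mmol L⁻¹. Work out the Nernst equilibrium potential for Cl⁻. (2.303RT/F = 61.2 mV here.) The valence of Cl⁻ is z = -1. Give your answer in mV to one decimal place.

E = (61.2/z) · log₁₀([Cl⁻]_out/[Cl⁻]_in) with z = -1.
For an anion, dividing by z = -1 reverses the sign.
= (61.2/-1) · log₁₀(112/7.19) = -61.20 · log₁₀(15.58)
= -61.20 · (1.1925) = -72.98 mV

-73.0 mV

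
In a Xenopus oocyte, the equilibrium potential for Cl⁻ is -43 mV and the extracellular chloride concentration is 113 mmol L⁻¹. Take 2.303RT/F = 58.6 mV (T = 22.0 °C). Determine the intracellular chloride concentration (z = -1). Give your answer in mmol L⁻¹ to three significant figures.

20.9 mmol L⁻¹

Nernst: E = (58.6/-1) · log₁₀([out]/[in]), so log₁₀([out]/[in]) = -43.0 × -1 / 58.6 = 0.7338.
[out]/[in] = 10^(0.7338) = 5.417.
[in] = 113 / 5.417 = 20.86 mmol L⁻¹.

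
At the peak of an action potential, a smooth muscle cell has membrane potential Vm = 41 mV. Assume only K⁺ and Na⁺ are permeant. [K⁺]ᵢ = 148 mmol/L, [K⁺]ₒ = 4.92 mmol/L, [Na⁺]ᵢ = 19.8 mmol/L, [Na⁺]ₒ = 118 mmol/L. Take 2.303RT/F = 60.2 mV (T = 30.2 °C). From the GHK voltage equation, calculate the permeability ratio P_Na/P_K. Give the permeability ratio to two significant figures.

Let α = P_Na/P_K. GHK: Vm = 60.2·log₁₀[(Kₒ + α·Naₒ)/(Kᵢ + α·Naᵢ)].
10^(Vm/60.2) = 10^(41.0/60.2) = 4.798
So 4.798·(Kᵢ + α·Naᵢ) = Kₒ + α·Naₒ → α = (4.798·148.0 − 4.92) / (118.0 − 4.798·19.8)
α = (710.1 − 4.92) / (118.0 − 95) = 705.2/23 = 30.66

31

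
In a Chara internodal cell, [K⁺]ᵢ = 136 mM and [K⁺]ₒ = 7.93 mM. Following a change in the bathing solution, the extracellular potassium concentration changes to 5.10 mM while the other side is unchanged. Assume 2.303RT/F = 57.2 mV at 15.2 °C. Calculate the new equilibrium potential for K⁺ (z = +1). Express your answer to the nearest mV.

After the shift: [K⁺]_out = 5.10, [K⁺]_in = 136 mM.
E_new = (57.2/1)·log₁₀(5.10/136) = 57.20 · (-1.4260) = -81.57 mV

-82 mV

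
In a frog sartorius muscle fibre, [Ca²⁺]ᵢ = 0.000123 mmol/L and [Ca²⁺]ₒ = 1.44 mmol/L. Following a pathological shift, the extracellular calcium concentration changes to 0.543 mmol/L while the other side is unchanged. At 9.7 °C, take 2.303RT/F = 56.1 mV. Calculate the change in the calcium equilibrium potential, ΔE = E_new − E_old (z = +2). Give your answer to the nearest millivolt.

E_old = (56.1/2)·log₁₀(1.44/0.000123) = 114.12 mV
E_new = (56.1/2)·log₁₀(0.543/0.000123) = 102.24 mV
ΔE = 102.24 − (114.12) = -11.88 mV

-12 mV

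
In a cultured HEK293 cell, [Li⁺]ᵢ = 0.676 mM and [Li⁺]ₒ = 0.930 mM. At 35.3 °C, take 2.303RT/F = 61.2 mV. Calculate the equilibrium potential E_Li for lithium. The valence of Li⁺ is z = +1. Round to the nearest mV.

E = (61.2/z) · log₁₀([Li⁺]_out/[Li⁺]_in) with z = +1.
= (61.2/1) · log₁₀(0.930/0.676) = 61.20 · log₁₀(1.376)
= 61.20 · (0.1385) = 8.48 mV

8 mV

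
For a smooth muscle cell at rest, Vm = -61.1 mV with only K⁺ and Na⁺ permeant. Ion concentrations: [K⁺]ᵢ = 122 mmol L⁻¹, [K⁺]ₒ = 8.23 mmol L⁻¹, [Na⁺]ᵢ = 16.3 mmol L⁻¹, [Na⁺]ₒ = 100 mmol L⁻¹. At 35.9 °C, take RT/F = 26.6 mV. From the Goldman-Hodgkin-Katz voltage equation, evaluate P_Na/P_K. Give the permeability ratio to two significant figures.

0.041

Let α = P_Na/P_K. GHK: Vm = 26.6·ln[(Kₒ + α·Naₒ)/(Kᵢ + α·Naᵢ)].
e^(Vm/26.6) = e^(-61.1/26.6) = 0.10056
So 0.10056·(Kᵢ + α·Naᵢ) = Kₒ + α·Naₒ → α = (0.10056·122.0 − 8.23) / (100.0 − 0.10056·16.3)
α = (12.27 − 8.23) / (100.0 − 1.639) = 4.038/98.36 = 0.04106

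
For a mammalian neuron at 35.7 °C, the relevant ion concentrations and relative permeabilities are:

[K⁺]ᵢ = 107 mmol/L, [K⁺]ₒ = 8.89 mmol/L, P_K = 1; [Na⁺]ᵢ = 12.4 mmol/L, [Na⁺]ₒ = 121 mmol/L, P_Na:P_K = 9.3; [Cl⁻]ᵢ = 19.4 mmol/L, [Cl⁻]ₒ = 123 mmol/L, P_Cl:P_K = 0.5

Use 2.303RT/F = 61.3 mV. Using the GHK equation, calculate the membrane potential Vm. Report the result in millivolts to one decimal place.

Vm = 61.3 · log₁₀[(Σ P·[cation]ₒ + Σ P·[anion]ᵢ) / (Σ P·[cation]ᵢ + Σ P·[anion]ₒ)]
Numerator = 1×8.89 + 9.3×121 + 0.5×19.4 = 1144
Denominator = 1×107 + 9.3×12.4 + 0.5×123 = 283.8
Vm = 61.3 · log₁₀(4.0303) = 61.3 × (0.6053) = 37.11 mV

37.1 mV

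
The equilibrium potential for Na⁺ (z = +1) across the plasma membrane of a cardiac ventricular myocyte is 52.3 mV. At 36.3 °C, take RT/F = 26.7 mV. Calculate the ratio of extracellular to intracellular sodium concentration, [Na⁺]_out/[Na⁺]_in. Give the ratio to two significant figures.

ln([out]/[in]) = E·z/(26.7) = 52.3 × 1 / 26.7 = 1.9588
[out]/[in] = e^(1.9588) = 7.091

7.1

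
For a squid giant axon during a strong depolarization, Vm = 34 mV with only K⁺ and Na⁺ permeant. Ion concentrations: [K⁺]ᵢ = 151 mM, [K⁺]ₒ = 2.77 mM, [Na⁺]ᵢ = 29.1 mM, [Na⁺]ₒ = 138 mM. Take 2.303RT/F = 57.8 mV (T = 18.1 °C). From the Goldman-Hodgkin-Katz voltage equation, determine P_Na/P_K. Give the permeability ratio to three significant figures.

Let α = P_Na/P_K. GHK: Vm = 57.8·log₁₀[(Kₒ + α·Naₒ)/(Kᵢ + α·Naᵢ)].
10^(Vm/57.8) = 10^(34.0/57.8) = 3.8747
So 3.8747·(Kᵢ + α·Naᵢ) = Kₒ + α·Naₒ → α = (3.8747·151.0 − 2.77) / (138.0 − 3.8747·29.1)
α = (585.1 − 2.77) / (138.0 − 112.8) = 582.3/25.25 = 23.06

23.1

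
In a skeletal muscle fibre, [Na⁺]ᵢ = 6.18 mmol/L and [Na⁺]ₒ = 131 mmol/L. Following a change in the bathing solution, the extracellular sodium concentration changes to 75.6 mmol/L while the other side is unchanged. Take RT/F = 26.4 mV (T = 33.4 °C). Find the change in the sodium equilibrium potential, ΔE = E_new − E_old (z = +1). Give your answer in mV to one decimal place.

-14.5 mV

E_old = (26.4/1)·ln(131/6.18) = 80.62 mV
E_new = (26.4/1)·ln(75.6/6.18) = 66.11 mV
ΔE = 66.11 − (80.62) = -14.51 mV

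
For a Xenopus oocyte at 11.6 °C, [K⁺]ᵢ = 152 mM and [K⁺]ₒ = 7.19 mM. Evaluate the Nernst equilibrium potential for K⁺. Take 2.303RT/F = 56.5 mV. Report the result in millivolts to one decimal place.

-74.9 mV

E = (56.5/z) · log₁₀([K⁺]_out/[K⁺]_in) with z = +1.
= (56.5/1) · log₁₀(7.19/152) = 56.50 · log₁₀(0.0473)
= 56.50 · (-1.3251) = -74.87 mV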